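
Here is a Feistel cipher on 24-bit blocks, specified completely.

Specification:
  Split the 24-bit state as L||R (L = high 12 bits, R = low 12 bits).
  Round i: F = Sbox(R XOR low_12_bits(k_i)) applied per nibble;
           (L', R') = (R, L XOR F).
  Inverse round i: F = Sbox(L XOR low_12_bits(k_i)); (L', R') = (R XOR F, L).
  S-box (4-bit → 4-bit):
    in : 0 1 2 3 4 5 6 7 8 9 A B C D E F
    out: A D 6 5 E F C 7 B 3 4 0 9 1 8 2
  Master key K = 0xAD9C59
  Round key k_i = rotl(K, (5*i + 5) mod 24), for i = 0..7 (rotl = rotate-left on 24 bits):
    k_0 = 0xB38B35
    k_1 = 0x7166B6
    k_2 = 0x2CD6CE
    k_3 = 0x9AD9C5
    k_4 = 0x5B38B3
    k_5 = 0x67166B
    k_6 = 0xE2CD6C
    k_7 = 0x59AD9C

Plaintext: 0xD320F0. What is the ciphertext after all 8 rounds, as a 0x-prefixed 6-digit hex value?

0xED187A

s_0 = plaintext = 0xD320F0
s_1 = Round(s_0, k_0) = 0x0F0DAD
s_2 = Round(s_1, k_1) = 0xDAD020
s_3 = Round(s_2, k_2) = 0x020125
s_4 = Round(s_3, k_3) = 0x125BAA
s_5 = Round(s_4, k_4) = 0xBAA4F6
s_6 = Round(s_5, k_5) = 0x4F6D9B
s_7 = Round(s_6, k_6) = 0xD9BED1
s_8 = Round(s_7, k_7) = 0xED187A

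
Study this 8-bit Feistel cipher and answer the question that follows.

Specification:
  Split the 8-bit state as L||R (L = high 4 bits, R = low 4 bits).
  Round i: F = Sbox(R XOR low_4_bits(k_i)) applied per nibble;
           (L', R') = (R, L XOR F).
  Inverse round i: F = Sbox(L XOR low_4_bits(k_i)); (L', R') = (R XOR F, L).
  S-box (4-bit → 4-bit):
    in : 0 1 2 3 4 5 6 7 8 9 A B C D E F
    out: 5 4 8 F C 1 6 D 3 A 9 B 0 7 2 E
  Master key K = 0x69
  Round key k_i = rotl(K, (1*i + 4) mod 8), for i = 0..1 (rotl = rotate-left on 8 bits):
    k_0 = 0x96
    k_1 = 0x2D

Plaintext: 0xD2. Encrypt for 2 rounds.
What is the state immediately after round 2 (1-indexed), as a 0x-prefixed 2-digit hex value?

s_0 = plaintext = 0xD2
s_1 = Round(s_0, k_0) = 0x21
s_2 = Round(s_1, k_1) = 0x12

0x12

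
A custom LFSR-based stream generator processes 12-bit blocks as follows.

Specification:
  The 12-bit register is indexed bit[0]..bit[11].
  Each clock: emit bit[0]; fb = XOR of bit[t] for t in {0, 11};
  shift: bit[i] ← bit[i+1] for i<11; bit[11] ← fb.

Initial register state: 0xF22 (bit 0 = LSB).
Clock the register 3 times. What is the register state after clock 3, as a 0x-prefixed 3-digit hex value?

0x3E4

reg_0 = 0xF22
clock 1: out=0, reg = 0xF91
clock 2: out=1, reg = 0x7C8
clock 3: out=0, reg = 0x3E4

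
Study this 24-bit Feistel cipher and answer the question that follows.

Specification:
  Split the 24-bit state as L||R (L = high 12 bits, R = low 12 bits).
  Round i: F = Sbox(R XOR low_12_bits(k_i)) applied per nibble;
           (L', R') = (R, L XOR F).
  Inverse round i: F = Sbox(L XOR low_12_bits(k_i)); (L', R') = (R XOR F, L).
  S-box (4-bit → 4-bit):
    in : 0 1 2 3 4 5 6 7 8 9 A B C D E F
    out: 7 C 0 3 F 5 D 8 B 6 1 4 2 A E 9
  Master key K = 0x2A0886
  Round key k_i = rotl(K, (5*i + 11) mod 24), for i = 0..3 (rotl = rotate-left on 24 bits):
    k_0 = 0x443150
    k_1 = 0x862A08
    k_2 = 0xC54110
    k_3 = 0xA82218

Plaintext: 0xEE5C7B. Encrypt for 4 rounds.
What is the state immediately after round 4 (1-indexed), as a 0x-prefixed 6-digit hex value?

0x75B76E

s_0 = plaintext = 0xEE5C7B
s_1 = Round(s_0, k_0) = 0xC7B4E1
s_2 = Round(s_1, k_1) = 0x4E129D
s_3 = Round(s_2, k_2) = 0x29D75B
s_4 = Round(s_3, k_3) = 0x75B76E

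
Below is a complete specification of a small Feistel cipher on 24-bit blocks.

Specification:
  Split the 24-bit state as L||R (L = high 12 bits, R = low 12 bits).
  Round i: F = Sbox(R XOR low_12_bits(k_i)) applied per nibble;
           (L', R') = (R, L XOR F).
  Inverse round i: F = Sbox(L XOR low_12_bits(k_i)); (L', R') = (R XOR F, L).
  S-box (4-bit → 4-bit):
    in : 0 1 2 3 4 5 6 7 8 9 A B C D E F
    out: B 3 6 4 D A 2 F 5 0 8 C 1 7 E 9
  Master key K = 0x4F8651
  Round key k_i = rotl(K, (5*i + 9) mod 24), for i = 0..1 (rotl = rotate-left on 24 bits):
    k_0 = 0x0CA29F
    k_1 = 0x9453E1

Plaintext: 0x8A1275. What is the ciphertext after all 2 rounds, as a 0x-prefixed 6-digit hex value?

0x3499F0

s_0 = plaintext = 0x8A1275
s_1 = Round(s_0, k_0) = 0x275349
s_2 = Round(s_1, k_1) = 0x3499F0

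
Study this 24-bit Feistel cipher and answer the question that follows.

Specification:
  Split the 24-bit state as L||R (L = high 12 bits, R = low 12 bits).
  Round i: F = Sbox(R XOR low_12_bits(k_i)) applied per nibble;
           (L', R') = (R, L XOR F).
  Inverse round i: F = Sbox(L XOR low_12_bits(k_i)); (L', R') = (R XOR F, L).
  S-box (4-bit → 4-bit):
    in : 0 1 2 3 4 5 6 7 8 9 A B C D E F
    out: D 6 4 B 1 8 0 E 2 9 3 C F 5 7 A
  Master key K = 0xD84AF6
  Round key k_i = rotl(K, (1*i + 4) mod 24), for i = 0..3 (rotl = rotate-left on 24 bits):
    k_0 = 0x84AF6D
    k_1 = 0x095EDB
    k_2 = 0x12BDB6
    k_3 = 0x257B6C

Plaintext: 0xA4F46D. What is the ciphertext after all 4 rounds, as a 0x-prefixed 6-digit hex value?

0xA660A7

s_0 = plaintext = 0xA4F46D
s_1 = Round(s_0, k_0) = 0x46D692
s_2 = Round(s_1, k_1) = 0x692674
s_3 = Round(s_2, k_2) = 0x674A66
s_4 = Round(s_3, k_3) = 0xA660A7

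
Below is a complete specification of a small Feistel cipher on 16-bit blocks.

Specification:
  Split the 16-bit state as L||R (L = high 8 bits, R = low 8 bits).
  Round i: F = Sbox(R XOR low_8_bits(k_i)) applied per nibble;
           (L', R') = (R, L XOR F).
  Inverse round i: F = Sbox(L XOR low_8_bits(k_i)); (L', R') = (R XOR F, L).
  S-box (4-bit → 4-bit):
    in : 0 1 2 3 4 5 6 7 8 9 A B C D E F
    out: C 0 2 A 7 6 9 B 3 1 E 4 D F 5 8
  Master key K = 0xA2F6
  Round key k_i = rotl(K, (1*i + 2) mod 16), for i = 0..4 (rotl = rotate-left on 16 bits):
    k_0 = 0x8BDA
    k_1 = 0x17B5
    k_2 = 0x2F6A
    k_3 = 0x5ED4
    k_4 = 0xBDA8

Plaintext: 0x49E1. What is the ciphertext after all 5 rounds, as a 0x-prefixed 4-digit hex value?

s_0 = plaintext = 0x49E1
s_1 = Round(s_0, k_0) = 0xE1ED
s_2 = Round(s_1, k_1) = 0xED82
s_3 = Round(s_2, k_2) = 0x82BE
s_4 = Round(s_3, k_3) = 0xBE1C
s_5 = Round(s_4, k_4) = 0x1CF9

0x1CF9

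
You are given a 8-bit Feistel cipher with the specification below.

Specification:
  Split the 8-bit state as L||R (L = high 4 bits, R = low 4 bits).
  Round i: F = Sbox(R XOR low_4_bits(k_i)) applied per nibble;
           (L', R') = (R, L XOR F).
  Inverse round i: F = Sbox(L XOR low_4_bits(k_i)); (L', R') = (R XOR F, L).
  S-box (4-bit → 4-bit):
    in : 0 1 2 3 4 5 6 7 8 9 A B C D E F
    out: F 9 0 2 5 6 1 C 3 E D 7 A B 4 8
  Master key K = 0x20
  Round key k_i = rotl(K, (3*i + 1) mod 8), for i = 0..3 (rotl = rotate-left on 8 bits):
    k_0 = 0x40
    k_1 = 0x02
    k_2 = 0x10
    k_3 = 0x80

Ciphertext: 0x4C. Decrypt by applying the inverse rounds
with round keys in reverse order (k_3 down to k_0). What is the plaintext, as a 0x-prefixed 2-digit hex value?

s_0 = ciphertext = 0x4C
s_1 = InvRound(s_0, k_3) = 0x94
s_2 = InvRound(s_1, k_2) = 0xA9
s_3 = InvRound(s_2, k_1) = 0xAA
s_4 = InvRound(s_3, k_0) = 0x7A

0x7A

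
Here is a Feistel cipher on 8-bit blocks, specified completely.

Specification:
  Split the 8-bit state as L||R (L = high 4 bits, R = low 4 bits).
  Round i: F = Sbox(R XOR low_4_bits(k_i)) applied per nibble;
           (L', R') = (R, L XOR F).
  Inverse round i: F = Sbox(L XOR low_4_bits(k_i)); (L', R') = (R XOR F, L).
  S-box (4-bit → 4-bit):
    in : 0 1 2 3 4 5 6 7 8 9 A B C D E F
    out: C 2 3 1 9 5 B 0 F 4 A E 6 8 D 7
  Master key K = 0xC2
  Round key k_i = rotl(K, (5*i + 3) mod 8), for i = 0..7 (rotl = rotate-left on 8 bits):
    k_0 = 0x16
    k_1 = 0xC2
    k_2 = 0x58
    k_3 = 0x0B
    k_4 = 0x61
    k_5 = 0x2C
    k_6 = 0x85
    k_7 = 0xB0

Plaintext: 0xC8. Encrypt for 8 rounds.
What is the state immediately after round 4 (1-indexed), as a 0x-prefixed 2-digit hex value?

s_0 = plaintext = 0xC8
s_1 = Round(s_0, k_0) = 0x81
s_2 = Round(s_1, k_1) = 0x19
s_3 = Round(s_2, k_2) = 0x93
s_4 = Round(s_3, k_3) = 0x36
s_5 = Round(s_4, k_4) = 0x63
s_6 = Round(s_5, k_5) = 0x31
s_7 = Round(s_6, k_6) = 0x1A
s_8 = Round(s_7, k_7) = 0xAB

0x36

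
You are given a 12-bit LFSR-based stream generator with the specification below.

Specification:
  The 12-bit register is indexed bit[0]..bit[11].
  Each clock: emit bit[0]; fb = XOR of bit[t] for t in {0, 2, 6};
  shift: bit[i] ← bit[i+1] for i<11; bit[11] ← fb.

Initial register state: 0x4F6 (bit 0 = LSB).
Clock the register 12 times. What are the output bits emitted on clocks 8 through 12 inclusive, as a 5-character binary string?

10010

reg_0 = 0x4F6
clock 1: out=0, reg = 0x27B
clock 2: out=1, reg = 0x13D
clock 3: out=1, reg = 0x09E
clock 4: out=0, reg = 0x84F
clock 5: out=1, reg = 0xC27
clock 6: out=1, reg = 0x613
clock 7: out=1, reg = 0xB09
clock 8: out=1, reg = 0xD84
clock 9: out=0, reg = 0xEC2
clock 10: out=0, reg = 0xF61
clock 11: out=1, reg = 0x7B0
clock 12: out=0, reg = 0x3D8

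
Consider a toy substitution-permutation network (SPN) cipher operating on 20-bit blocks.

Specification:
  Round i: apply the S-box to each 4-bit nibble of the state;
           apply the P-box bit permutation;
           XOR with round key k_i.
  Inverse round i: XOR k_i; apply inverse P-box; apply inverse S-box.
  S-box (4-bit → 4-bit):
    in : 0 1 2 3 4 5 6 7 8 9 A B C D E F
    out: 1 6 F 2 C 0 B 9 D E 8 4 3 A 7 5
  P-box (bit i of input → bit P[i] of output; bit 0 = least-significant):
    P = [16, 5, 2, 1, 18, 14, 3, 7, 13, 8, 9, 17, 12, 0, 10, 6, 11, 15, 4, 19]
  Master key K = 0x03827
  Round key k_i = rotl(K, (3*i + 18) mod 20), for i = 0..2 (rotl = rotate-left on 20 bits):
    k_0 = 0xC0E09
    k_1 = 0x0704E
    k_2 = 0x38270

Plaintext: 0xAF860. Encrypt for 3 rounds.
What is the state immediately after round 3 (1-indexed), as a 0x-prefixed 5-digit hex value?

s_0 = plaintext = 0xAF860
s_1 = Round(s_0, k_0) = 0x37889
s_2 = Round(s_1, k_1) = 0x6C2A0
s_3 = Round(s_2, k_2) = 0x839F1

0x839F1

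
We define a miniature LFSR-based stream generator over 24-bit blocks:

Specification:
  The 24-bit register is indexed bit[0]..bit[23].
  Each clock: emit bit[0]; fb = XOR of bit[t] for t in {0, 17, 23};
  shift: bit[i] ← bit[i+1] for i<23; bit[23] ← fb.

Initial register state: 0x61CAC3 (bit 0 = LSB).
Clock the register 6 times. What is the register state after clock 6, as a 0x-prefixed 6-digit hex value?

0x45872B

reg_0 = 0x61CAC3
clock 1: out=1, reg = 0xB0E561
clock 2: out=1, reg = 0x5872B0
clock 3: out=0, reg = 0x2C3958
clock 4: out=0, reg = 0x161CAC
clock 5: out=0, reg = 0x8B0E56
clock 6: out=0, reg = 0x45872B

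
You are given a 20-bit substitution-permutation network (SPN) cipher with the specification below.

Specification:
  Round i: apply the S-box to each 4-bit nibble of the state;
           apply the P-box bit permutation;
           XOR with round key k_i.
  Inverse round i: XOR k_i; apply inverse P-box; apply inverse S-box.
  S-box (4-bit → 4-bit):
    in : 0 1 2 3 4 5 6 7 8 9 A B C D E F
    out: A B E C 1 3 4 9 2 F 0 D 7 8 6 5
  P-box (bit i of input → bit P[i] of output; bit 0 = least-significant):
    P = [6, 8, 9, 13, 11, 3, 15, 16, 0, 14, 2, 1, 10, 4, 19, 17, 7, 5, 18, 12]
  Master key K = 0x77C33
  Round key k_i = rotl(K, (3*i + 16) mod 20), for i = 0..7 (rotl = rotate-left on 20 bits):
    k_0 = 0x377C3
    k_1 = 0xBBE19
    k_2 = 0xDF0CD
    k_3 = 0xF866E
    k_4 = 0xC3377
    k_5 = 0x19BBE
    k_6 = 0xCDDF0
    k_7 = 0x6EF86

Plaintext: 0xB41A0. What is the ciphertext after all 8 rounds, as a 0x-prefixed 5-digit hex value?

s_0 = plaintext = 0xB41A0
s_1 = Round(s_0, k_0) = 0x70240
s_2 = Round(s_1, k_1) = 0x9C78F
s_3 = Round(s_2, k_2) = 0x1E636
s_4 = Round(s_3, k_3) = 0x614DA
s_5 = Round(s_4, k_4) = 0xB3766
s_6 = Round(s_5, k_5) = 0xF093D
s_7 = Round(s_6, k_6) = 0xB3D67
s_8 = Round(s_7, k_7) = 0x85F44

0x85F44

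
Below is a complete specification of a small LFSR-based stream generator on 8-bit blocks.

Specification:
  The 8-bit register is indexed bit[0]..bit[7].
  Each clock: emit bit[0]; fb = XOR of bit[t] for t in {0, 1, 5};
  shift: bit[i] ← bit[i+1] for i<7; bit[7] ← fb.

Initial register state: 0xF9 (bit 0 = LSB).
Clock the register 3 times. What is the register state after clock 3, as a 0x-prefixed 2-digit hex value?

0x5F

reg_0 = 0xF9
clock 1: out=1, reg = 0x7C
clock 2: out=0, reg = 0xBE
clock 3: out=0, reg = 0x5F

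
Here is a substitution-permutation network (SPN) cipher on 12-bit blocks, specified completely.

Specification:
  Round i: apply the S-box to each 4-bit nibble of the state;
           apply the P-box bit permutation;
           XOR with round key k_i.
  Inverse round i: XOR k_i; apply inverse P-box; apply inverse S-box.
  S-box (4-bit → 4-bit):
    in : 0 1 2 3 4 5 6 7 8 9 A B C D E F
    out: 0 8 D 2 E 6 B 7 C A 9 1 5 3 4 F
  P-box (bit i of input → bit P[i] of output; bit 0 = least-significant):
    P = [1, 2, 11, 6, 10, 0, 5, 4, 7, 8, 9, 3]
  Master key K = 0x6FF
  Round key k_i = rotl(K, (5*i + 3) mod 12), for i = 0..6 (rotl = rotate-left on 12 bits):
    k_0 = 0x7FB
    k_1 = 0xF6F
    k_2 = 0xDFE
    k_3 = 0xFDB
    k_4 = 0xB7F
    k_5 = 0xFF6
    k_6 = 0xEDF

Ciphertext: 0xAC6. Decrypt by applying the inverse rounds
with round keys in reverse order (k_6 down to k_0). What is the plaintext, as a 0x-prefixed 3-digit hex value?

0x450

s_0 = ciphertext = 0xAC6
s_1 = InvRound(s_0, k_6) = 0x160
s_2 = InvRound(s_1, k_5) = 0xCA7
s_3 = InvRound(s_2, k_4) = 0xFA1
s_4 = InvRound(s_3, k_3) = 0x18A
s_5 = InvRound(s_4, k_2) = 0x024
s_6 = InvRound(s_5, k_1) = 0x4D2
s_7 = InvRound(s_6, k_0) = 0x450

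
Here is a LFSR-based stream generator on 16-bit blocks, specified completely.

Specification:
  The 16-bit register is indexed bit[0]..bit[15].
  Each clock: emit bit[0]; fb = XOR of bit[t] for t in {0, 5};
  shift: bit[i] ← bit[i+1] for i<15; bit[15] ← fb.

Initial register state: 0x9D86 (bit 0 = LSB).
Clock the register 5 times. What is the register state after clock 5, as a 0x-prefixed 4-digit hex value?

reg_0 = 0x9D86
clock 1: out=0, reg = 0x4EC3
clock 2: out=1, reg = 0xA761
clock 3: out=1, reg = 0x53B0
clock 4: out=0, reg = 0xA9D8
clock 5: out=0, reg = 0x54EC

0x54EC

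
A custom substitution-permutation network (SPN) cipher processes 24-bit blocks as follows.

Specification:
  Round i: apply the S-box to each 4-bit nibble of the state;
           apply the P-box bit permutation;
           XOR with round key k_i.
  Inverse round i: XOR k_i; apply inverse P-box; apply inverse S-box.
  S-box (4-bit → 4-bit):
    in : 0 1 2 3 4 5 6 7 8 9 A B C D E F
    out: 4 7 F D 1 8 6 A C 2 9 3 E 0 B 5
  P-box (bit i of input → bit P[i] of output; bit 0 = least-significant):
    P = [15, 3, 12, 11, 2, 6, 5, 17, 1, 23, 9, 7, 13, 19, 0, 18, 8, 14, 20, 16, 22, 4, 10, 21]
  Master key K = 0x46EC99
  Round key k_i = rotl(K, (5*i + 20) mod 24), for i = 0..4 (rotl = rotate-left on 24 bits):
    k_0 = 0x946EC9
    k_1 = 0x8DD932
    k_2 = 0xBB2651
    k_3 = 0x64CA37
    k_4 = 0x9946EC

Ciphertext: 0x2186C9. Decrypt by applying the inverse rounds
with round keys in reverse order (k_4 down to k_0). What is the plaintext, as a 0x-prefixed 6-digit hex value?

0x4BFB3E

s_0 = ciphertext = 0x2186C9
s_1 = InvRound(s_0, k_4) = 0x5669F4
s_2 = InvRound(s_1, k_3) = 0x5FF374
s_3 = InvRound(s_2, k_2) = 0x3B89FF
s_4 = InvRound(s_3, k_1) = 0x5687E6
s_5 = InvRound(s_4, k_0) = 0x4BFB3E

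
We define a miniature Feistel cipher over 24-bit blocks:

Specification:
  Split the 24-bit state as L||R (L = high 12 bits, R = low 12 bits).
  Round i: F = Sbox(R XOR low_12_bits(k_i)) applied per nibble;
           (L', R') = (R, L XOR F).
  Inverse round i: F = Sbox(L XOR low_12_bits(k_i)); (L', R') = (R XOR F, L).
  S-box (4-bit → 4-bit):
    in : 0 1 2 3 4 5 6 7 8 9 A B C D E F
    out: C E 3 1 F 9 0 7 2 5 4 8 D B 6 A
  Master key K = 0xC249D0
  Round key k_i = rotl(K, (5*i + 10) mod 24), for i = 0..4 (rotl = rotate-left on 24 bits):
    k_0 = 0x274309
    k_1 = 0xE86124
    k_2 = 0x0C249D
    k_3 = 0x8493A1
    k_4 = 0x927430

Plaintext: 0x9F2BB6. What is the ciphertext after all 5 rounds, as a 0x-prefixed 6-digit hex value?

0x3BE4DE

s_0 = plaintext = 0x9F2BB6
s_1 = Round(s_0, k_0) = 0xBB6B78
s_2 = Round(s_1, k_1) = 0xB78F2B
s_3 = Round(s_2, k_2) = 0xF2B3F8
s_4 = Round(s_3, k_3) = 0x3F83BE
s_5 = Round(s_4, k_4) = 0x3BE4DE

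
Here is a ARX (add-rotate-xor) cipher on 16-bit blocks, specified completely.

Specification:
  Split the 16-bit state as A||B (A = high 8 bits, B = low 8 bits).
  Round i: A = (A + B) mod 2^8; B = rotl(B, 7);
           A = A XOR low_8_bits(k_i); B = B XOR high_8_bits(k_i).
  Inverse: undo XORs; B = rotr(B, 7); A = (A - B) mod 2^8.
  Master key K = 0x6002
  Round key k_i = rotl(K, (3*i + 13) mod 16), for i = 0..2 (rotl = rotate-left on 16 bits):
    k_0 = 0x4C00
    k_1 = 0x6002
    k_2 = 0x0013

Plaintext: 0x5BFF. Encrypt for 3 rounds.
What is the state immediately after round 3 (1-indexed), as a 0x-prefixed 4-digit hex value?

s_0 = plaintext = 0x5BFF
s_1 = Round(s_0, k_0) = 0x5AB3
s_2 = Round(s_1, k_1) = 0x0FB9
s_3 = Round(s_2, k_2) = 0xDBDC

0xDBDC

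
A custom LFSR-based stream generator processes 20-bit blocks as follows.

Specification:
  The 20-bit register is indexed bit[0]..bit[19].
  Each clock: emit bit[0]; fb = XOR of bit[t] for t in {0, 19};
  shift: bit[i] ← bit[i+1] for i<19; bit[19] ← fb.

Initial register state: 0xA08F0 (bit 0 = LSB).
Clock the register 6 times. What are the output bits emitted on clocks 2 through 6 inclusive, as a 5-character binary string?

reg_0 = 0xA08F0
clock 1: out=0, reg = 0xD0478
clock 2: out=0, reg = 0xE823C
clock 3: out=0, reg = 0xF411E
clock 4: out=0, reg = 0xFA08F
clock 5: out=1, reg = 0x7D047
clock 6: out=1, reg = 0xBE823

00011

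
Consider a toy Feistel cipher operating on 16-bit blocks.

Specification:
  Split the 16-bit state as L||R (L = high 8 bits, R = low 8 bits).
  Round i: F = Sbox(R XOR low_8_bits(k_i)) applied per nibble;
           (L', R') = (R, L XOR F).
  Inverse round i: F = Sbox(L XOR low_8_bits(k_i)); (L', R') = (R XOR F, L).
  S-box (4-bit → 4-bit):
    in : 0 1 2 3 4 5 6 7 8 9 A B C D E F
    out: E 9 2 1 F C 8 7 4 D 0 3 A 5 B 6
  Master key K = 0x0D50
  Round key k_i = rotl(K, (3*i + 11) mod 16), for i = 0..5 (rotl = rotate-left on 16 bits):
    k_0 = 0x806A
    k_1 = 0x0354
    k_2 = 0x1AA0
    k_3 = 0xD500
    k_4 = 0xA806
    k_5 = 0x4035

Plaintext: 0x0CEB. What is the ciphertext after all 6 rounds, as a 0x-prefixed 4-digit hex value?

0xA634

s_0 = plaintext = 0x0CEB
s_1 = Round(s_0, k_0) = 0xEB45
s_2 = Round(s_1, k_1) = 0x4572
s_3 = Round(s_2, k_2) = 0x7217
s_4 = Round(s_3, k_3) = 0x17E5
s_5 = Round(s_4, k_4) = 0xE5A6
s_6 = Round(s_5, k_5) = 0xA634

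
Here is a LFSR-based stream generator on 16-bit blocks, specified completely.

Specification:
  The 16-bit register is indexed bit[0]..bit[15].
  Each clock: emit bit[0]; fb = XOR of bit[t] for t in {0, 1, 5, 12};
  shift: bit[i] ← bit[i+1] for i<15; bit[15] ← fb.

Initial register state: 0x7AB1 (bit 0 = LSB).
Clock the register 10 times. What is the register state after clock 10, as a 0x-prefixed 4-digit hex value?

0x22DE

reg_0 = 0x7AB1
clock 1: out=1, reg = 0xBD58
clock 2: out=0, reg = 0xDEAC
clock 3: out=0, reg = 0x6F56
clock 4: out=0, reg = 0xB7AB
clock 5: out=1, reg = 0x5BD5
clock 6: out=1, reg = 0x2DEA
clock 7: out=0, reg = 0x16F5
clock 8: out=1, reg = 0x8B7A
clock 9: out=0, reg = 0x45BD
clock 10: out=1, reg = 0x22DE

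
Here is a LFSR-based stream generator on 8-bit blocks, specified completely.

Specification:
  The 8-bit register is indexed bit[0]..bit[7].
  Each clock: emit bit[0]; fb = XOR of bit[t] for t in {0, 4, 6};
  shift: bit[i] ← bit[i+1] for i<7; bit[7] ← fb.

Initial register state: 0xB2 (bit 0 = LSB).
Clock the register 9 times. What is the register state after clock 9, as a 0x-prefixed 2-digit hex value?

reg_0 = 0xB2
clock 1: out=0, reg = 0xD9
clock 2: out=1, reg = 0xEC
clock 3: out=0, reg = 0xF6
clock 4: out=0, reg = 0x7B
clock 5: out=1, reg = 0xBD
clock 6: out=1, reg = 0x5E
clock 7: out=0, reg = 0x2F
clock 8: out=1, reg = 0x97
clock 9: out=1, reg = 0x4B

0x4B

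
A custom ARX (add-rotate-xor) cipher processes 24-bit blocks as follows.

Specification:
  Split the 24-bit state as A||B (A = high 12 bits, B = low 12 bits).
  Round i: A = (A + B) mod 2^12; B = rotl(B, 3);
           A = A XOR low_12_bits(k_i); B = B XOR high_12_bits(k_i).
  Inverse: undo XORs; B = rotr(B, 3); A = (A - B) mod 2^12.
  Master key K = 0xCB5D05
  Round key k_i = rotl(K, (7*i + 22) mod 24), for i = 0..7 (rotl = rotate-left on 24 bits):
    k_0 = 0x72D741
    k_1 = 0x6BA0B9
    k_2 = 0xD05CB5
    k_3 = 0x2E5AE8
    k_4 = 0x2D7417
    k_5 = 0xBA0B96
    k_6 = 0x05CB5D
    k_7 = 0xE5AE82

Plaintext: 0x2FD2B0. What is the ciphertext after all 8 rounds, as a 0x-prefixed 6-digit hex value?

s_0 = plaintext = 0x2FD2B0
s_1 = Round(s_0, k_0) = 0x2EC2AC
s_2 = Round(s_1, k_1) = 0x5213DB
s_3 = Round(s_2, k_2) = 0x4493DC
s_4 = Round(s_3, k_3) = 0x2CDC04
s_5 = Round(s_4, k_4) = 0xAC62F1
s_6 = Round(s_5, k_5) = 0x621C29
s_7 = Round(s_6, k_6) = 0x917112
s_8 = Round(s_7, k_7) = 0x4AB6CA

0x4AB6CA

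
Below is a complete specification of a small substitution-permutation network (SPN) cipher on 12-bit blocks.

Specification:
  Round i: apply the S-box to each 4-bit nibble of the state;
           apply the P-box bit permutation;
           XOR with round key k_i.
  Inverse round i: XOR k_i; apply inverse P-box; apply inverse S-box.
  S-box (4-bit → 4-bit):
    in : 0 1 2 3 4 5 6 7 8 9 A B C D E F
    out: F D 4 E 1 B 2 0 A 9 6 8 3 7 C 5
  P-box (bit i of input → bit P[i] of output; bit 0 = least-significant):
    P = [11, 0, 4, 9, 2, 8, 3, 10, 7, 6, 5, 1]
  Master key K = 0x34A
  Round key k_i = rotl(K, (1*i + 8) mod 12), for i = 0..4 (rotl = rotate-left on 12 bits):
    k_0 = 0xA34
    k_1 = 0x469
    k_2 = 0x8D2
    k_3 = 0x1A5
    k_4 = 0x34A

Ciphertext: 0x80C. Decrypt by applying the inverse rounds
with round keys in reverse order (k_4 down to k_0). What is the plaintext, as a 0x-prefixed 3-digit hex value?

0xF1A

s_0 = ciphertext = 0x80C
s_1 = InvRound(s_0, k_4) = 0x8C9
s_2 = InvRound(s_1, k_3) = 0xAD4
s_3 = InvRound(s_2, k_2) = 0xB4B
s_4 = InvRound(s_3, k_1) = 0xE89
s_5 = InvRound(s_4, k_0) = 0xF1A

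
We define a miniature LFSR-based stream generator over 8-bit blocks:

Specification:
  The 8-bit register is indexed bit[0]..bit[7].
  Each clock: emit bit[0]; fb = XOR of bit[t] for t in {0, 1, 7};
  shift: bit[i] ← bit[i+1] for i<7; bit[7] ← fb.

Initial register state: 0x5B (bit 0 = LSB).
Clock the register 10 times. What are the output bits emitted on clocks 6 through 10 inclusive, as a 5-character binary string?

01001

reg_0 = 0x5B
clock 1: out=1, reg = 0x2D
clock 2: out=1, reg = 0x96
clock 3: out=0, reg = 0x4B
clock 4: out=1, reg = 0x25
clock 5: out=1, reg = 0x92
clock 6: out=0, reg = 0x49
clock 7: out=1, reg = 0xA4
clock 8: out=0, reg = 0xD2
clock 9: out=0, reg = 0x69
clock 10: out=1, reg = 0xB4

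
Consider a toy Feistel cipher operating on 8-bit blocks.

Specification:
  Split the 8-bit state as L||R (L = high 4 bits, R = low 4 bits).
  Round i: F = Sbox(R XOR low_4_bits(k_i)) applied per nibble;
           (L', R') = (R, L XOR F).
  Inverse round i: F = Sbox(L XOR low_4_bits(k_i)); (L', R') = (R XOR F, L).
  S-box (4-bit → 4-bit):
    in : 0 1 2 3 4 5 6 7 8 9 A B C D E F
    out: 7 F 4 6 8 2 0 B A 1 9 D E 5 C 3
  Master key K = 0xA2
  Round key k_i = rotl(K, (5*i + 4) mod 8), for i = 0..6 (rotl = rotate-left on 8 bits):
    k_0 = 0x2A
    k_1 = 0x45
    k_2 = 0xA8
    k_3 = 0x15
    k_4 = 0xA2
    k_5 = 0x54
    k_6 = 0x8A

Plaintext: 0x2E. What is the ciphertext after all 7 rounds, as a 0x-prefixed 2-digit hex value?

0xA6

s_0 = plaintext = 0x2E
s_1 = Round(s_0, k_0) = 0xEA
s_2 = Round(s_1, k_1) = 0xAD
s_3 = Round(s_2, k_2) = 0xD8
s_4 = Round(s_3, k_3) = 0x88
s_5 = Round(s_4, k_4) = 0x81
s_6 = Round(s_5, k_5) = 0x1A
s_7 = Round(s_6, k_6) = 0xA6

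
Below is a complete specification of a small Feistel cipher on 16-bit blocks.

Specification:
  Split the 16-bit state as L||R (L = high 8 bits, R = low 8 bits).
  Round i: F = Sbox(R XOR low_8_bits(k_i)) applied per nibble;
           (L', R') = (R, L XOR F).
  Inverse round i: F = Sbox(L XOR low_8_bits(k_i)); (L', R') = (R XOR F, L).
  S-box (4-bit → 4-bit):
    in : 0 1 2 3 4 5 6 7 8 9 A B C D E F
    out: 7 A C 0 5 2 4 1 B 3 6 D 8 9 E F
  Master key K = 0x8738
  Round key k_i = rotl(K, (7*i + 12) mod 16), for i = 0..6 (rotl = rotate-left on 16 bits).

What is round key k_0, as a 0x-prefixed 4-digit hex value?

K = 0x8738
k_0 = rotl(K, (7*0+12) mod 16) = rotl(K, 12) = 0x8873

0x8873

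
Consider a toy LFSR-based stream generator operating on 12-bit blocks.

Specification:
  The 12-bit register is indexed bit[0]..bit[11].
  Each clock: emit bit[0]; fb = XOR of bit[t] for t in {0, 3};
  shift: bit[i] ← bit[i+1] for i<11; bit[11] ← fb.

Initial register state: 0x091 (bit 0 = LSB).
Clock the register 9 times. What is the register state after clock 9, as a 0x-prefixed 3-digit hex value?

reg_0 = 0x091
clock 1: out=1, reg = 0x848
clock 2: out=0, reg = 0xC24
clock 3: out=0, reg = 0x612
clock 4: out=0, reg = 0x309
clock 5: out=1, reg = 0x184
clock 6: out=0, reg = 0x0C2
clock 7: out=0, reg = 0x061
clock 8: out=1, reg = 0x830
clock 9: out=0, reg = 0x418

0x418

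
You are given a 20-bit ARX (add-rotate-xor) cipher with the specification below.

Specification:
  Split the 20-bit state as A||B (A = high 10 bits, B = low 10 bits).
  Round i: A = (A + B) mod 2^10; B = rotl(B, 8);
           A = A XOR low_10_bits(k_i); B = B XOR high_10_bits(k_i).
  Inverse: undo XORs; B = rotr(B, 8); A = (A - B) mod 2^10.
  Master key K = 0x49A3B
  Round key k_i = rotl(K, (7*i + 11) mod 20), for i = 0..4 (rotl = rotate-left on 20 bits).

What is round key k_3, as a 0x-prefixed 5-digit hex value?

0x3B49A

K = 0x49A3B
k_0 = rotl(K, (7*0+11) mod 20) = rotl(K, 11) = 0x1DA4D
k_1 = rotl(K, (7*1+11) mod 20) = rotl(K, 18) = 0xD268E
k_2 = rotl(K, (7*2+11) mod 20) = rotl(K, 5) = 0x34769
k_3 = rotl(K, (7*3+11) mod 20) = rotl(K, 12) = 0x3B49A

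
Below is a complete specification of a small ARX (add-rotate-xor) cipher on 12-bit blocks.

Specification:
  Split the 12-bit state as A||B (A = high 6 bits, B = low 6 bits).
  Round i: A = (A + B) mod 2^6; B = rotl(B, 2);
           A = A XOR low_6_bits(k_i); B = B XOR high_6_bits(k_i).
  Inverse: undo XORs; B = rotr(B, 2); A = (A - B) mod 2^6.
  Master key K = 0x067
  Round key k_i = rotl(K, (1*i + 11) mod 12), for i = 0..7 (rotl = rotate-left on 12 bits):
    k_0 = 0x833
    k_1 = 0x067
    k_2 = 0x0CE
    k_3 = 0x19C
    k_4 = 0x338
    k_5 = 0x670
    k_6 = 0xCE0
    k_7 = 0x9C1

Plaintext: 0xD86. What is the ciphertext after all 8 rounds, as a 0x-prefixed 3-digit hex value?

s_0 = plaintext = 0xD86
s_1 = Round(s_0, k_0) = 0x3F8
s_2 = Round(s_1, k_1) = 0x822
s_3 = Round(s_2, k_2) = 0x309
s_4 = Round(s_3, k_3) = 0x262
s_5 = Round(s_4, k_4) = 0x4C6
s_6 = Round(s_5, k_5) = 0xA41
s_7 = Round(s_6, k_6) = 0x2B7
s_8 = Round(s_7, k_7) = 0x038

0x038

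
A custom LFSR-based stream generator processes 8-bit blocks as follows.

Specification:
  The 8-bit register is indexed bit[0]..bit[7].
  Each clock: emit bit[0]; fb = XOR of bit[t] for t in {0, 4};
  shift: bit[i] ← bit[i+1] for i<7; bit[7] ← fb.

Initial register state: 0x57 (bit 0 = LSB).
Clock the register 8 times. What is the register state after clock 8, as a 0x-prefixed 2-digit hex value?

0x72

reg_0 = 0x57
clock 1: out=1, reg = 0x2B
clock 2: out=1, reg = 0x95
clock 3: out=1, reg = 0x4A
clock 4: out=0, reg = 0x25
clock 5: out=1, reg = 0x92
clock 6: out=0, reg = 0xC9
clock 7: out=1, reg = 0xE4
clock 8: out=0, reg = 0x72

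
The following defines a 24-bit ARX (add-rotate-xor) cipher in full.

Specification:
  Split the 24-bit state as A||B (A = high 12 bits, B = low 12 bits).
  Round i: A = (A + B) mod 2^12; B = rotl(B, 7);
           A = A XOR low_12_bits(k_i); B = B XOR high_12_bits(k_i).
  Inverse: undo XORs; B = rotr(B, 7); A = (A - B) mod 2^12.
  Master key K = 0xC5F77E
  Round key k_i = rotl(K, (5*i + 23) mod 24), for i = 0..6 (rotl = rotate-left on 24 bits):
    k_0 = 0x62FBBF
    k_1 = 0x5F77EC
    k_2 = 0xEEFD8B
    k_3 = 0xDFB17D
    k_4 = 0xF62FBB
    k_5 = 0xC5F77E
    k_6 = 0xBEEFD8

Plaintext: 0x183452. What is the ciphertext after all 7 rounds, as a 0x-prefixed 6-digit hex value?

s_0 = plaintext = 0x183452
s_1 = Round(s_0, k_0) = 0xE6AF0D
s_2 = Round(s_1, k_1) = 0xA9B30F
s_3 = Round(s_2, k_2) = 0x021977
s_4 = Round(s_3, k_3) = 0x8E5630
s_5 = Round(s_4, k_4) = 0x0AE753
s_6 = Round(s_5, k_5) = 0xF7F5E5
s_7 = Round(s_6, k_6) = 0xABC941

0xABC941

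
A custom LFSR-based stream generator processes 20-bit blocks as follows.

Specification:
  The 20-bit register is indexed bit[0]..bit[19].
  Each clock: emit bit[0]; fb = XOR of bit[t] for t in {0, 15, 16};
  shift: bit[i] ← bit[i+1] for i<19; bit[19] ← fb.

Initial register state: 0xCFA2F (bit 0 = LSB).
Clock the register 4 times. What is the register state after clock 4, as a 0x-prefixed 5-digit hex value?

reg_0 = 0xCFA2F
clock 1: out=1, reg = 0x67D17
clock 2: out=1, reg = 0xB3E8B
clock 3: out=1, reg = 0x59F45
clock 4: out=1, reg = 0xACFA2

0xACFA2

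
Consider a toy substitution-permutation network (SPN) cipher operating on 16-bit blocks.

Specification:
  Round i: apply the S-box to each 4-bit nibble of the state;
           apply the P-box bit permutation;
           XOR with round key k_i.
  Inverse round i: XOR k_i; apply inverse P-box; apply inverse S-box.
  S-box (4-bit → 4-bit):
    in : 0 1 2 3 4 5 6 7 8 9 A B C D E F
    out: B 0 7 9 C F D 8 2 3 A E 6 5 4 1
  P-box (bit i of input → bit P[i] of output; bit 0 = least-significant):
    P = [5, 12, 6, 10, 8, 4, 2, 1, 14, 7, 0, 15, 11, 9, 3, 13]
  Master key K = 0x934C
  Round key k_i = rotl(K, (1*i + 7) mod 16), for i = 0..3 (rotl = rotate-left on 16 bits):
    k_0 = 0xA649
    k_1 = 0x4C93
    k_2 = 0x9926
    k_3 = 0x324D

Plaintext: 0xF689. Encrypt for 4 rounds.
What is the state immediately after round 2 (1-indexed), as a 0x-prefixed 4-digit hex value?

0x7C90

s_0 = plaintext = 0xF689
s_1 = Round(s_0, k_0) = 0x7E78
s_2 = Round(s_1, k_1) = 0x7C90
s_3 = Round(s_2, k_2) = 0xAC97
s_4 = Round(s_3, k_3) = 0x15DC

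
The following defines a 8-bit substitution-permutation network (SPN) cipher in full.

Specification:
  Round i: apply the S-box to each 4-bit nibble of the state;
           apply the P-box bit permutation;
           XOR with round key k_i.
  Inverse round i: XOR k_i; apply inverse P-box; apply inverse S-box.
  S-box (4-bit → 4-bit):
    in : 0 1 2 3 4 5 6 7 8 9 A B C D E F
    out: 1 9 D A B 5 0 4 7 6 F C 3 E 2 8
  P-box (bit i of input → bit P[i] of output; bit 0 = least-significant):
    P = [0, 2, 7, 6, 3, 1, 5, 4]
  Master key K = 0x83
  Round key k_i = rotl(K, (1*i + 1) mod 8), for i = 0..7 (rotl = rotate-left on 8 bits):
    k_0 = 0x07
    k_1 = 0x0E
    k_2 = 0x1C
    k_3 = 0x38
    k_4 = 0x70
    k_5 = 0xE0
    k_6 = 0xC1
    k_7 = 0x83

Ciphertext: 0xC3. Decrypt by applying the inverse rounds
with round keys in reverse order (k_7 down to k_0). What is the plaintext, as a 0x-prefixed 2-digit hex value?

s_0 = ciphertext = 0xC3
s_1 = InvRound(s_0, k_7) = 0x6F
s_2 = InvRound(s_1, k_6) = 0x89
s_3 = InvRound(s_2, k_5) = 0x51
s_4 = InvRound(s_3, k_4) = 0x70
s_5 = InvRound(s_4, k_3) = 0x0F
s_6 = InvRound(s_5, k_2) = 0x30
s_7 = InvRound(s_6, k_1) = 0xAE
s_8 = InvRound(s_7, k_0) = 0x55

0x55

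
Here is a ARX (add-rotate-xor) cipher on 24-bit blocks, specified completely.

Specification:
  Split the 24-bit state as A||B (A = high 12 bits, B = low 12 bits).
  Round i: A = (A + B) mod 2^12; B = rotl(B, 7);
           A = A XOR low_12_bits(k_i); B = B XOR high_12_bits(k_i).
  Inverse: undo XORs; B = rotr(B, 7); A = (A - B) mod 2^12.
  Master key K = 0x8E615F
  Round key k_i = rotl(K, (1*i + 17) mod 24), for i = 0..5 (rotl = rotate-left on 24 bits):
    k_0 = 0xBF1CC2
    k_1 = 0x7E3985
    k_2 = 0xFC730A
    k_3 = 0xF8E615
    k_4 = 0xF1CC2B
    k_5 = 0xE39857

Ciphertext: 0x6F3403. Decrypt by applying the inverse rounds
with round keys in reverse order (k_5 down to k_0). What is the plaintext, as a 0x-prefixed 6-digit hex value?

0x522399

s_0 = ciphertext = 0x6F3403
s_1 = InvRound(s_0, k_5) = 0x750754
s_2 = InvRound(s_1, k_4) = 0x26B910
s_3 = InvRound(s_2, k_3) = 0x0B13CD
s_4 = InvRound(s_3, k_2) = 0x263158
s_5 = InvRound(s_4, k_1) = 0x47976D
s_6 = InvRound(s_5, k_0) = 0x522399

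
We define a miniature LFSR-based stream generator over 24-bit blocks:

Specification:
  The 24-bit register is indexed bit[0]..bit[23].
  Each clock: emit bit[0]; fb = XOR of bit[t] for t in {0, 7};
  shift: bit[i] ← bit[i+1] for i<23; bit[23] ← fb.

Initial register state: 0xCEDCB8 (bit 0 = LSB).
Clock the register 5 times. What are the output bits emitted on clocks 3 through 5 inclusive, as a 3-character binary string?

reg_0 = 0xCEDCB8
clock 1: out=0, reg = 0xE76E5C
clock 2: out=0, reg = 0x73B72E
clock 3: out=0, reg = 0x39DB97
clock 4: out=1, reg = 0x1CEDCB
clock 5: out=1, reg = 0x0E76E5

011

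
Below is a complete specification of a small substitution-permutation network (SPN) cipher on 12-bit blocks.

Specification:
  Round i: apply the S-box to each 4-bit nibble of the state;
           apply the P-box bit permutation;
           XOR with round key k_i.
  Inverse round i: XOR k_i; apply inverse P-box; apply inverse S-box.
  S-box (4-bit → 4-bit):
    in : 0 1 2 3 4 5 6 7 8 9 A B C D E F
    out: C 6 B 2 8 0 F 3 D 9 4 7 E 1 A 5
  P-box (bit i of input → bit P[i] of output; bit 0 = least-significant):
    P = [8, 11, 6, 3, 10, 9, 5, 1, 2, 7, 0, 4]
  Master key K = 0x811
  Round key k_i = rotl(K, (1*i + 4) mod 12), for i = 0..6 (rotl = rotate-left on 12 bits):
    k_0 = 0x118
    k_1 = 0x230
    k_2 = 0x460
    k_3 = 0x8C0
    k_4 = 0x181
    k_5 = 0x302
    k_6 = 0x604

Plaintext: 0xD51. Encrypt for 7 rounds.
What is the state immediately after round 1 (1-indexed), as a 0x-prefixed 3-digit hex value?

0x95C

s_0 = plaintext = 0xD51
s_1 = Round(s_0, k_0) = 0x95C
s_2 = Round(s_1, k_1) = 0xA6C
s_3 = Round(s_2, k_2) = 0xA0B
s_4 = Round(s_3, k_3) = 0x1A3
s_5 = Round(s_4, k_4) = 0x920
s_6 = Round(s_5, k_5) = 0x55C
s_7 = Round(s_6, k_6) = 0xE4C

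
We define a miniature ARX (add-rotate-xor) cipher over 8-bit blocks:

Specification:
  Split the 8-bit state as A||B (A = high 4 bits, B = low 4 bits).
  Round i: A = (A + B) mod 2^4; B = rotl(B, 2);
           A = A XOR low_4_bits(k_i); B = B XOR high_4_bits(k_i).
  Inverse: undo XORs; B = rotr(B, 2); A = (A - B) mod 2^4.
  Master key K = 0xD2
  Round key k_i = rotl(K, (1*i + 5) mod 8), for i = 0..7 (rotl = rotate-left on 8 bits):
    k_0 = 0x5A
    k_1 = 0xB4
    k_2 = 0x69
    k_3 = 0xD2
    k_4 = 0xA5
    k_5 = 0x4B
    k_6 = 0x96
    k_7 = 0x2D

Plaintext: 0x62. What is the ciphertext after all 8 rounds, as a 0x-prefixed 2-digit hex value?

0xE2

s_0 = plaintext = 0x62
s_1 = Round(s_0, k_0) = 0x2D
s_2 = Round(s_1, k_1) = 0xBC
s_3 = Round(s_2, k_2) = 0xE5
s_4 = Round(s_3, k_3) = 0x18
s_5 = Round(s_4, k_4) = 0xC8
s_6 = Round(s_5, k_5) = 0xF6
s_7 = Round(s_6, k_6) = 0x30
s_8 = Round(s_7, k_7) = 0xE2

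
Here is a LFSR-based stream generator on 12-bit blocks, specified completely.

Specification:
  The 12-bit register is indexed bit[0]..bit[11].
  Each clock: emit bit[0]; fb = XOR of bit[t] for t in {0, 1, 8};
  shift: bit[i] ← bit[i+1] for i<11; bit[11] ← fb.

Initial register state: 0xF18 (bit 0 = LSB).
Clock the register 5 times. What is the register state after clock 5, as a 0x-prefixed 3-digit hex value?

reg_0 = 0xF18
clock 1: out=0, reg = 0xF8C
clock 2: out=0, reg = 0xFC6
clock 3: out=0, reg = 0x7E3
clock 4: out=1, reg = 0xBF1
clock 5: out=1, reg = 0x5F8

0x5F8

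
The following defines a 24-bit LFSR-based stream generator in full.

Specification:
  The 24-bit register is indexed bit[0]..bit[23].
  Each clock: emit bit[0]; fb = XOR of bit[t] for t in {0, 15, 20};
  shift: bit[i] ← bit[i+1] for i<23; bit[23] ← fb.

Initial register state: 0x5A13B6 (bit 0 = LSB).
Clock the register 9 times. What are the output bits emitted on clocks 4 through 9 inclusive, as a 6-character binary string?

reg_0 = 0x5A13B6
clock 1: out=0, reg = 0xAD09DB
clock 2: out=1, reg = 0xD684ED
clock 3: out=1, reg = 0xEB4276
clock 4: out=0, reg = 0x75A13B
clock 5: out=1, reg = 0xBAD09D
clock 6: out=1, reg = 0xDD684E
clock 7: out=0, reg = 0xEEB427
clock 8: out=1, reg = 0x775A13
clock 9: out=1, reg = 0x3BAD09

011011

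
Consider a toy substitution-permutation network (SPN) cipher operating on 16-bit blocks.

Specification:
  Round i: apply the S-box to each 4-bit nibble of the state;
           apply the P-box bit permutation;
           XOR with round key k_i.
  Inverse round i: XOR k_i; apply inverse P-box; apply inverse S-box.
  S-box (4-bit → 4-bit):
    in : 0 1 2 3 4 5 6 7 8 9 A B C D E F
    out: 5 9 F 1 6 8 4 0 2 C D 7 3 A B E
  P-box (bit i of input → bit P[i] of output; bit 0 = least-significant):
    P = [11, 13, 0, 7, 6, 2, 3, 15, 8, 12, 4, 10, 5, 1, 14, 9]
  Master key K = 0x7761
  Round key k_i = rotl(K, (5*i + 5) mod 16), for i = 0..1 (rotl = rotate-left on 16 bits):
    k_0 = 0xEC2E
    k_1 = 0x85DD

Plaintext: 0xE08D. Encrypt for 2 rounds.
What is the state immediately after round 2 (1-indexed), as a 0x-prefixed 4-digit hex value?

s_0 = plaintext = 0xE08D
s_1 = Round(s_0, k_0) = 0xCF98
s_2 = Round(s_1, k_1) = 0x31E7

0x31E7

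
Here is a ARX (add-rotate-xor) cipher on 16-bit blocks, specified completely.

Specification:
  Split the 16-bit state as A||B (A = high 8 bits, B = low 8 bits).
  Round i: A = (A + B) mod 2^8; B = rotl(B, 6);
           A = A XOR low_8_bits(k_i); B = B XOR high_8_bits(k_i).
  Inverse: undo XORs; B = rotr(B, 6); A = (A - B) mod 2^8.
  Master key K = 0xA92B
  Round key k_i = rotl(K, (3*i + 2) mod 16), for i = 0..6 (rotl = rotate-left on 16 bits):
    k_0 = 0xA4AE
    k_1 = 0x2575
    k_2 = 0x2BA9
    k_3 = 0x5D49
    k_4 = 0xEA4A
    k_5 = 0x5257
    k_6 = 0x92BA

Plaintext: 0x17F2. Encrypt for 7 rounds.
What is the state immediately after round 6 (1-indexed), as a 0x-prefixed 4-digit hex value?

s_0 = plaintext = 0x17F2
s_1 = Round(s_0, k_0) = 0xA718
s_2 = Round(s_1, k_1) = 0xCA23
s_3 = Round(s_2, k_2) = 0x44E3
s_4 = Round(s_3, k_3) = 0x6EA5
s_5 = Round(s_4, k_4) = 0x5983
s_6 = Round(s_5, k_5) = 0x8BB2
s_7 = Round(s_6, k_6) = 0x873E

0x8BB2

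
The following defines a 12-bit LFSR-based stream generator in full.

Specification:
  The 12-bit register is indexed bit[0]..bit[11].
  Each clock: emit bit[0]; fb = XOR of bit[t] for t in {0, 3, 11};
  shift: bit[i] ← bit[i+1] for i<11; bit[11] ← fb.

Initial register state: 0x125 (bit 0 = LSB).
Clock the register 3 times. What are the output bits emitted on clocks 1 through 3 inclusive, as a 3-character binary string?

reg_0 = 0x125
clock 1: out=1, reg = 0x892
clock 2: out=0, reg = 0xC49
clock 3: out=1, reg = 0xE24

101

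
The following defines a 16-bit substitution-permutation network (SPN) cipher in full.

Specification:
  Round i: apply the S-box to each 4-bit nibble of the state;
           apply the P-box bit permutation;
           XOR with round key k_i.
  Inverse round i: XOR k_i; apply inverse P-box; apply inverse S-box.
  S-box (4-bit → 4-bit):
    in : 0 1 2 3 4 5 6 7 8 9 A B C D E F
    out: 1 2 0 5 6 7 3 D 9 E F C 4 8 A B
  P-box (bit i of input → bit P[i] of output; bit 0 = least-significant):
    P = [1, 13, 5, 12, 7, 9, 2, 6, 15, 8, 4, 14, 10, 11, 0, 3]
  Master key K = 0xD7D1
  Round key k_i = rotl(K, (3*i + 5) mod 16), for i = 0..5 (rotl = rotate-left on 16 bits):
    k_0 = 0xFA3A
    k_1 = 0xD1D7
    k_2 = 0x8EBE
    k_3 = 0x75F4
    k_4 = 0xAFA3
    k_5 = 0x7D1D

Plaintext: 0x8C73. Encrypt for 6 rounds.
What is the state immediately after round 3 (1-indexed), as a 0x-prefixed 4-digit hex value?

s_0 = plaintext = 0x8C73
s_1 = Round(s_0, k_0) = 0xFEC4
s_2 = Round(s_1, k_1) = 0xBCFB
s_3 = Round(s_2, k_2) = 0x9C47
s_4 = Round(s_3, k_3) = 0x6FCB
s_5 = Round(s_4, k_4) = 0x7287
s_6 = Round(s_5, k_5) = 0x69F6

0x9C47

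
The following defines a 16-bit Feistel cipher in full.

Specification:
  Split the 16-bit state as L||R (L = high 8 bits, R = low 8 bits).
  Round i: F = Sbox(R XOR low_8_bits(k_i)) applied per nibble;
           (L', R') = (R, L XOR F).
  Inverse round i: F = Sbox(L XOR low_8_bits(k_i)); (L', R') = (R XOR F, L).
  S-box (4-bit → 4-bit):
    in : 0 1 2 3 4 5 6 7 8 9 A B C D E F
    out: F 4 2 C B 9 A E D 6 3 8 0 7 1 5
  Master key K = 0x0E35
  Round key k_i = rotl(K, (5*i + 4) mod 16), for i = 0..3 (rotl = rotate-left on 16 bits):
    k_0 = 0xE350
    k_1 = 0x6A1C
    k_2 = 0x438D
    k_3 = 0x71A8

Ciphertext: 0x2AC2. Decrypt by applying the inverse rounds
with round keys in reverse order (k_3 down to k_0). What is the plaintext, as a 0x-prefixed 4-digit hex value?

0x3684

s_0 = ciphertext = 0x2AC2
s_1 = InvRound(s_0, k_3) = 0x102A
s_2 = InvRound(s_1, k_2) = 0x4D10
s_3 = InvRound(s_2, k_1) = 0x844D
s_4 = InvRound(s_3, k_0) = 0x3684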